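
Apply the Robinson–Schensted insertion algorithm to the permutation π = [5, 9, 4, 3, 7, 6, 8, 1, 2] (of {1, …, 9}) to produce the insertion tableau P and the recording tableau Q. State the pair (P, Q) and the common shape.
P = [1, 2, 8] / [3, 6] / [4, 7] / [5, 9];  Q = [1, 2, 7] / [3, 5] / [4, 6] / [8, 9];  common shape = (3, 2, 2, 2)

Row-insert the values π_1, π_2, … into P one at a time, bumping the leftmost entry strictly greater than the inserted value down to the next row. The recording tableau Q records, in position (i, j), the step at which that cell was added to P.
  Insert 5 (step 1): P = [5];  Q = [1]
  Insert 9 (step 2): P = [5, 9];  Q = [1, 2]
  Insert 4 (step 3): P = [4, 9] / [5];  Q = [1, 2] / [3]
  Insert 3 (step 4): P = [3, 9] / [4] / [5];  Q = [1, 2] / [3] / [4]
  Insert 7 (step 5): P = [3, 7] / [4, 9] / [5];  Q = [1, 2] / [3, 5] / [4]
  Insert 6 (step 6): P = [3, 6] / [4, 7] / [5, 9];  Q = [1, 2] / [3, 5] / [4, 6]
  Insert 8 (step 7): P = [3, 6, 8] / [4, 7] / [5, 9];  Q = [1, 2, 7] / [3, 5] / [4, 6]
  Insert 1 (step 8): P = [1, 6, 8] / [3, 7] / [4, 9] / [5];  Q = [1, 2, 7] / [3, 5] / [4, 6] / [8]
  Insert 2 (step 9): P = [1, 2, 8] / [3, 6] / [4, 7] / [5, 9];  Q = [1, 2, 7] / [3, 5] / [4, 6] / [8, 9]
Final shape: (3, 2, 2, 2).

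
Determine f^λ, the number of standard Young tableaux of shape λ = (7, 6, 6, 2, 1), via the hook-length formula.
# SYT of shape (7, 6, 6, 2, 1) = 517316800

Hook-length formula: f^λ = n! / Π hook(c), product over all cells c of the Young diagram. For λ = (7, 6, 6, 2, 1), n = 22 boxes. Hook lengths by row (left-to-right, top-to-bottom): [11, 9, 7, 6, 5, 4, 1]; [9, 7, 5, 4, 3, 2]; [8, 6, 4, 3, 2, 1]; [3, 1]; [1]. Product of hooks = 2172751257600. So f^λ = 22! / 2172751257600 = 1124000727777607680000 / 2172751257600 = 517316800.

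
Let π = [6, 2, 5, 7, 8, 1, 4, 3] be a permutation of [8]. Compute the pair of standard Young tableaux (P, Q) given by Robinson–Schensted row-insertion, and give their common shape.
P = [1, 3, 7, 8] / [2, 4] / [5] / [6];  Q = [1, 3, 4, 5] / [2, 7] / [6] / [8];  common shape = (4, 2, 1, 1)

Row-insert the values π_1, π_2, … into P one at a time, bumping the leftmost entry strictly greater than the inserted value down to the next row. The recording tableau Q records, in position (i, j), the step at which that cell was added to P.
  Insert 6 (step 1): P = [6];  Q = [1]
  Insert 2 (step 2): P = [2] / [6];  Q = [1] / [2]
  Insert 5 (step 3): P = [2, 5] / [6];  Q = [1, 3] / [2]
  Insert 7 (step 4): P = [2, 5, 7] / [6];  Q = [1, 3, 4] / [2]
  Insert 8 (step 5): P = [2, 5, 7, 8] / [6];  Q = [1, 3, 4, 5] / [2]
  Insert 1 (step 6): P = [1, 5, 7, 8] / [2] / [6];  Q = [1, 3, 4, 5] / [2] / [6]
  Insert 4 (step 7): P = [1, 4, 7, 8] / [2, 5] / [6];  Q = [1, 3, 4, 5] / [2, 7] / [6]
  Insert 3 (step 8): P = [1, 3, 7, 8] / [2, 4] / [5] / [6];  Q = [1, 3, 4, 5] / [2, 7] / [6] / [8]
Final shape: (4, 2, 1, 1).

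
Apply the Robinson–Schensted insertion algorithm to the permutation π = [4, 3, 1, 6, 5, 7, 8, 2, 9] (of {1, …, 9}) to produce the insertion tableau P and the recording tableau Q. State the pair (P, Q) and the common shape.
P = [1, 2, 7, 8, 9] / [3, 5] / [4, 6];  Q = [1, 4, 6, 7, 9] / [2, 5] / [3, 8];  common shape = (5, 2, 2)

Row-insert the values π_1, π_2, … into P one at a time, bumping the leftmost entry strictly greater than the inserted value down to the next row. The recording tableau Q records, in position (i, j), the step at which that cell was added to P.
  Insert 4 (step 1): P = [4];  Q = [1]
  Insert 3 (step 2): P = [3] / [4];  Q = [1] / [2]
  Insert 1 (step 3): P = [1] / [3] / [4];  Q = [1] / [2] / [3]
  Insert 6 (step 4): P = [1, 6] / [3] / [4];  Q = [1, 4] / [2] / [3]
  Insert 5 (step 5): P = [1, 5] / [3, 6] / [4];  Q = [1, 4] / [2, 5] / [3]
  Insert 7 (step 6): P = [1, 5, 7] / [3, 6] / [4];  Q = [1, 4, 6] / [2, 5] / [3]
  Insert 8 (step 7): P = [1, 5, 7, 8] / [3, 6] / [4];  Q = [1, 4, 6, 7] / [2, 5] / [3]
  Insert 2 (step 8): P = [1, 2, 7, 8] / [3, 5] / [4, 6];  Q = [1, 4, 6, 7] / [2, 5] / [3, 8]
  Insert 9 (step 9): P = [1, 2, 7, 8, 9] / [3, 5] / [4, 6];  Q = [1, 4, 6, 7, 9] / [2, 5] / [3, 8]
Final shape: (5, 2, 2).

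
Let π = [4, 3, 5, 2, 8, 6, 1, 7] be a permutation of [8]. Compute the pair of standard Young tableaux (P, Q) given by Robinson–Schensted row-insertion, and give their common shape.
P = [1, 5, 6, 7] / [2, 8] / [3] / [4];  Q = [1, 3, 5, 8] / [2, 6] / [4] / [7];  common shape = (4, 2, 1, 1)

Row-insert the values π_1, π_2, … into P one at a time, bumping the leftmost entry strictly greater than the inserted value down to the next row. The recording tableau Q records, in position (i, j), the step at which that cell was added to P.
  Insert 4 (step 1): P = [4];  Q = [1]
  Insert 3 (step 2): P = [3] / [4];  Q = [1] / [2]
  Insert 5 (step 3): P = [3, 5] / [4];  Q = [1, 3] / [2]
  Insert 2 (step 4): P = [2, 5] / [3] / [4];  Q = [1, 3] / [2] / [4]
  Insert 8 (step 5): P = [2, 5, 8] / [3] / [4];  Q = [1, 3, 5] / [2] / [4]
  Insert 6 (step 6): P = [2, 5, 6] / [3, 8] / [4];  Q = [1, 3, 5] / [2, 6] / [4]
  Insert 1 (step 7): P = [1, 5, 6] / [2, 8] / [3] / [4];  Q = [1, 3, 5] / [2, 6] / [4] / [7]
  Insert 7 (step 8): P = [1, 5, 6, 7] / [2, 8] / [3] / [4];  Q = [1, 3, 5, 8] / [2, 6] / [4] / [7]
Final shape: (4, 2, 1, 1).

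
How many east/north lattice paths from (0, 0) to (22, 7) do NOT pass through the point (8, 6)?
Number of paths = 1515735

Total paths from (0, 0) to (22, 7): C(29, 22) = 1560780. Paths through (8, 6): (paths (0, 0) → (8, 6)) × (paths (8, 6) → (22, 7)) = C(14, 8) · C(15, 14) = 3003 · 15 = 45045. Avoidance count = 1560780 − 45045 = 1515735.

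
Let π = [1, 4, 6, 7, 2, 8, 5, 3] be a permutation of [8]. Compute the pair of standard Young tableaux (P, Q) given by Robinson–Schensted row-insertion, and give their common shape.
P = [1, 2, 3, 7, 8] / [4, 5] / [6];  Q = [1, 2, 3, 4, 6] / [5, 7] / [8];  common shape = (5, 2, 1)

Row-insert the values π_1, π_2, … into P one at a time, bumping the leftmost entry strictly greater than the inserted value down to the next row. The recording tableau Q records, in position (i, j), the step at which that cell was added to P.
  Insert 1 (step 1): P = [1];  Q = [1]
  Insert 4 (step 2): P = [1, 4];  Q = [1, 2]
  Insert 6 (step 3): P = [1, 4, 6];  Q = [1, 2, 3]
  Insert 7 (step 4): P = [1, 4, 6, 7];  Q = [1, 2, 3, 4]
  Insert 2 (step 5): P = [1, 2, 6, 7] / [4];  Q = [1, 2, 3, 4] / [5]
  Insert 8 (step 6): P = [1, 2, 6, 7, 8] / [4];  Q = [1, 2, 3, 4, 6] / [5]
  Insert 5 (step 7): P = [1, 2, 5, 7, 8] / [4, 6];  Q = [1, 2, 3, 4, 6] / [5, 7]
  Insert 3 (step 8): P = [1, 2, 3, 7, 8] / [4, 5] / [6];  Q = [1, 2, 3, 4, 6] / [5, 7] / [8]
Final shape: (5, 2, 1).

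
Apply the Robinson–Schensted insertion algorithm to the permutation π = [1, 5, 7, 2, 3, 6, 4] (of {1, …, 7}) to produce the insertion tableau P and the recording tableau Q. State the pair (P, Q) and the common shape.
P = [1, 2, 3, 4] / [5, 6] / [7];  Q = [1, 2, 3, 6] / [4, 5] / [7];  common shape = (4, 2, 1)

Row-insert the values π_1, π_2, … into P one at a time, bumping the leftmost entry strictly greater than the inserted value down to the next row. The recording tableau Q records, in position (i, j), the step at which that cell was added to P.
  Insert 1 (step 1): P = [1];  Q = [1]
  Insert 5 (step 2): P = [1, 5];  Q = [1, 2]
  Insert 7 (step 3): P = [1, 5, 7];  Q = [1, 2, 3]
  Insert 2 (step 4): P = [1, 2, 7] / [5];  Q = [1, 2, 3] / [4]
  Insert 3 (step 5): P = [1, 2, 3] / [5, 7];  Q = [1, 2, 3] / [4, 5]
  Insert 6 (step 6): P = [1, 2, 3, 6] / [5, 7];  Q = [1, 2, 3, 6] / [4, 5]
  Insert 4 (step 7): P = [1, 2, 3, 4] / [5, 6] / [7];  Q = [1, 2, 3, 6] / [4, 5] / [7]
Final shape: (4, 2, 1).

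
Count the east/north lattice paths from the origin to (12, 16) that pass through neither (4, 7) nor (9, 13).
Number of paths = 15500255

Inclusion–exclusion. Total paths: C(28, 12) = 30421755. Through P₁: C(11, 4)·C(17, 8) = 8022300. Through P₂: C(22, 9)·C(6, 3) = 9948400. Since P₁ is strictly southwest of P₂, a monotone path through both must visit P₁ then P₂; paths through both = C(11, 4)·C(11, 5)·C(6, 3) = 3049200. Avoid both = 30421755 − 8022300 − 9948400 + 3049200 = 15500255.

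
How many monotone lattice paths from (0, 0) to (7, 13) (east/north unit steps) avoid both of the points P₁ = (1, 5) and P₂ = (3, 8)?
Number of paths = 46272

Inclusion–exclusion. Total paths: C(20, 7) = 77520. Through P₁: C(6, 1)·C(14, 6) = 18018. Through P₂: C(11, 3)·C(9, 4) = 20790. Since P₁ is strictly southwest of P₂, a monotone path through both must visit P₁ then P₂; paths through both = C(6, 1)·C(5, 2)·C(9, 4) = 7560. Avoid both = 77520 − 18018 − 20790 + 7560 = 46272.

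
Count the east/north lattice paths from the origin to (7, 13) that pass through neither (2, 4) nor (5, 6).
Number of paths = 36258

Inclusion–exclusion. Total paths: C(20, 7) = 77520. Through P₁: C(6, 2)·C(14, 5) = 30030. Through P₂: C(11, 5)·C(9, 2) = 16632. Since P₁ is strictly southwest of P₂, a monotone path through both must visit P₁ then P₂; paths through both = C(6, 2)·C(5, 3)·C(9, 2) = 5400. Avoid both = 77520 − 30030 − 16632 + 5400 = 36258.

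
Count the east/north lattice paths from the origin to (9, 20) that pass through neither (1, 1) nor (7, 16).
Number of paths = 3525420

Inclusion–exclusion. Total paths: C(29, 9) = 10015005. Through P₁: C(2, 1)·C(27, 8) = 4440150. Through P₂: C(23, 7)·C(6, 2) = 3677355. Since P₁ is strictly southwest of P₂, a monotone path through both must visit P₁ then P₂; paths through both = C(2, 1)·C(21, 6)·C(6, 2) = 1627920. Avoid both = 10015005 − 4440150 − 3677355 + 1627920 = 3525420.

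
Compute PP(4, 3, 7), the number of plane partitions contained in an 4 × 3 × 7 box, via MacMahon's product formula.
PP(4, 3, 7) = 1557270

Evaluate the triple product over i = 1..4, j = 1..3, k = 1..7. The factors are (2/1) · (3/2) · (4/3) · (5/4) · (6/5) · (7/6) · (8/7) · (3/2) · … (84 factors total). The numerators and denominators telescope so the product is an integer; carrying out the multiplication exactly gives PP(4, 3, 7) = 1557270.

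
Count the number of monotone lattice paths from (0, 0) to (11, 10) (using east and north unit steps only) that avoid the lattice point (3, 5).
Number of paths = 280644

Total paths from (0, 0) to (11, 10): C(21, 11) = 352716. Paths through (3, 5): (paths (0, 0) → (3, 5)) × (paths (3, 5) → (11, 10)) = C(8, 3) · C(13, 8) = 56 · 1287 = 72072. Avoidance count = 352716 − 72072 = 280644.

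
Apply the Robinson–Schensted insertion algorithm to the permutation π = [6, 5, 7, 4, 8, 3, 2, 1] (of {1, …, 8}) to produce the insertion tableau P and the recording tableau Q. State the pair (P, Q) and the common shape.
P = [1, 7, 8] / [2] / [3] / [4] / [5] / [6];  Q = [1, 3, 5] / [2] / [4] / [6] / [7] / [8];  common shape = (3, 1, 1, 1, 1, 1)

Row-insert the values π_1, π_2, … into P one at a time, bumping the leftmost entry strictly greater than the inserted value down to the next row. The recording tableau Q records, in position (i, j), the step at which that cell was added to P.
  Insert 6 (step 1): P = [6];  Q = [1]
  Insert 5 (step 2): P = [5] / [6];  Q = [1] / [2]
  Insert 7 (step 3): P = [5, 7] / [6];  Q = [1, 3] / [2]
  Insert 4 (step 4): P = [4, 7] / [5] / [6];  Q = [1, 3] / [2] / [4]
  Insert 8 (step 5): P = [4, 7, 8] / [5] / [6];  Q = [1, 3, 5] / [2] / [4]
  Insert 3 (step 6): P = [3, 7, 8] / [4] / [5] / [6];  Q = [1, 3, 5] / [2] / [4] / [6]
  Insert 2 (step 7): P = [2, 7, 8] / [3] / [4] / [5] / [6];  Q = [1, 3, 5] / [2] / [4] / [6] / [7]
  Insert 1 (step 8): P = [1, 7, 8] / [2] / [3] / [4] / [5] / [6];  Q = [1, 3, 5] / [2] / [4] / [6] / [7] / [8]
Final shape: (3, 1, 1, 1, 1, 1).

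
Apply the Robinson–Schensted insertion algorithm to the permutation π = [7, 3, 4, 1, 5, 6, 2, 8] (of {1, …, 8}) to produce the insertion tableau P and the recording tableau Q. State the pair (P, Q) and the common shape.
P = [1, 2, 5, 6, 8] / [3, 4] / [7];  Q = [1, 3, 5, 6, 8] / [2, 7] / [4];  common shape = (5, 2, 1)

Row-insert the values π_1, π_2, … into P one at a time, bumping the leftmost entry strictly greater than the inserted value down to the next row. The recording tableau Q records, in position (i, j), the step at which that cell was added to P.
  Insert 7 (step 1): P = [7];  Q = [1]
  Insert 3 (step 2): P = [3] / [7];  Q = [1] / [2]
  Insert 4 (step 3): P = [3, 4] / [7];  Q = [1, 3] / [2]
  Insert 1 (step 4): P = [1, 4] / [3] / [7];  Q = [1, 3] / [2] / [4]
  Insert 5 (step 5): P = [1, 4, 5] / [3] / [7];  Q = [1, 3, 5] / [2] / [4]
  Insert 6 (step 6): P = [1, 4, 5, 6] / [3] / [7];  Q = [1, 3, 5, 6] / [2] / [4]
  Insert 2 (step 7): P = [1, 2, 5, 6] / [3, 4] / [7];  Q = [1, 3, 5, 6] / [2, 7] / [4]
  Insert 8 (step 8): P = [1, 2, 5, 6, 8] / [3, 4] / [7];  Q = [1, 3, 5, 6, 8] / [2, 7] / [4]
Final shape: (5, 2, 1).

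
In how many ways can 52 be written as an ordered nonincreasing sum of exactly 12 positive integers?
p(52, 12 parts) = 23334

Partitions of n into exactly k parts are in bijection with partitions of n − k into at most k parts (subtract 1 from each part). So p(52, exactly 12) = p(40, parts ≤ 12). Computing via the recurrence p(m, j) = p(m, j−1) + p(m−j, j) gives 23334.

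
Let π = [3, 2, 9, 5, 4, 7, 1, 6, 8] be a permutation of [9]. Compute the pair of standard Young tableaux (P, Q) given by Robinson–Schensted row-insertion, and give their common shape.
P = [1, 4, 6, 8] / [2, 5, 7] / [3] / [9];  Q = [1, 3, 6, 9] / [2, 4, 8] / [5] / [7];  common shape = (4, 3, 1, 1)

Row-insert the values π_1, π_2, … into P one at a time, bumping the leftmost entry strictly greater than the inserted value down to the next row. The recording tableau Q records, in position (i, j), the step at which that cell was added to P.
  Insert 3 (step 1): P = [3];  Q = [1]
  Insert 2 (step 2): P = [2] / [3];  Q = [1] / [2]
  Insert 9 (step 3): P = [2, 9] / [3];  Q = [1, 3] / [2]
  Insert 5 (step 4): P = [2, 5] / [3, 9];  Q = [1, 3] / [2, 4]
  Insert 4 (step 5): P = [2, 4] / [3, 5] / [9];  Q = [1, 3] / [2, 4] / [5]
  Insert 7 (step 6): P = [2, 4, 7] / [3, 5] / [9];  Q = [1, 3, 6] / [2, 4] / [5]
  Insert 1 (step 7): P = [1, 4, 7] / [2, 5] / [3] / [9];  Q = [1, 3, 6] / [2, 4] / [5] / [7]
  Insert 6 (step 8): P = [1, 4, 6] / [2, 5, 7] / [3] / [9];  Q = [1, 3, 6] / [2, 4, 8] / [5] / [7]
  Insert 8 (step 9): P = [1, 4, 6, 8] / [2, 5, 7] / [3] / [9];  Q = [1, 3, 6, 9] / [2, 4, 8] / [5] / [7]
Final shape: (4, 3, 1, 1).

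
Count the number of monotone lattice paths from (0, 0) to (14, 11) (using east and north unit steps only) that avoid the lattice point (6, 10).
Number of paths = 4385328

Total paths from (0, 0) to (14, 11): C(25, 14) = 4457400. Paths through (6, 10): (paths (0, 0) → (6, 10)) × (paths (6, 10) → (14, 11)) = C(16, 6) · C(9, 8) = 8008 · 9 = 72072. Avoidance count = 4457400 − 72072 = 4385328.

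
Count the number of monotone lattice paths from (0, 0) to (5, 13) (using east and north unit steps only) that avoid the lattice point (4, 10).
Number of paths = 4564

Total paths from (0, 0) to (5, 13): C(18, 5) = 8568. Paths through (4, 10): (paths (0, 0) → (4, 10)) × (paths (4, 10) → (5, 13)) = C(14, 4) · C(4, 1) = 1001 · 4 = 4004. Avoidance count = 8568 − 4004 = 4564.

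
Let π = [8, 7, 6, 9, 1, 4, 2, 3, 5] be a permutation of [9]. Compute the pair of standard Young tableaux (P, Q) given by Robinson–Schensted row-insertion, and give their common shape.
P = [1, 2, 3, 5] / [4, 9] / [6] / [7] / [8];  Q = [1, 4, 8, 9] / [2, 6] / [3] / [5] / [7];  common shape = (4, 2, 1, 1, 1)

Row-insert the values π_1, π_2, … into P one at a time, bumping the leftmost entry strictly greater than the inserted value down to the next row. The recording tableau Q records, in position (i, j), the step at which that cell was added to P.
  Insert 8 (step 1): P = [8];  Q = [1]
  Insert 7 (step 2): P = [7] / [8];  Q = [1] / [2]
  Insert 6 (step 3): P = [6] / [7] / [8];  Q = [1] / [2] / [3]
  Insert 9 (step 4): P = [6, 9] / [7] / [8];  Q = [1, 4] / [2] / [3]
  Insert 1 (step 5): P = [1, 9] / [6] / [7] / [8];  Q = [1, 4] / [2] / [3] / [5]
  Insert 4 (step 6): P = [1, 4] / [6, 9] / [7] / [8];  Q = [1, 4] / [2, 6] / [3] / [5]
  Insert 2 (step 7): P = [1, 2] / [4, 9] / [6] / [7] / [8];  Q = [1, 4] / [2, 6] / [3] / [5] / [7]
  Insert 3 (step 8): P = [1, 2, 3] / [4, 9] / [6] / [7] / [8];  Q = [1, 4, 8] / [2, 6] / [3] / [5] / [7]
  Insert 5 (step 9): P = [1, 2, 3, 5] / [4, 9] / [6] / [7] / [8];  Q = [1, 4, 8, 9] / [2, 6] / [3] / [5] / [7]
Final shape: (4, 2, 1, 1, 1).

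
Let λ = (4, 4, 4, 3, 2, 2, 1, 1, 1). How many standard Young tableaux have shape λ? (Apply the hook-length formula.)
# SYT of shape (4, 4, 4, 3, 2, 2, 1, 1, 1) = 611080470

Hook-length formula: f^λ = n! / Π hook(c), product over all cells c of the Young diagram. For λ = (4, 4, 4, 3, 2, 2, 1, 1, 1), n = 22 boxes. Hook lengths by row (left-to-right, top-to-bottom): [12, 8, 5, 3]; [11, 7, 4, 2]; [10, 6, 3, 1]; [8, 4, 1]; [6, 2]; [5, 1]; [3]; [2]; [1]. Product of hooks = 1839366144000. So f^λ = 22! / 1839366144000 = 1124000727777607680000 / 1839366144000 = 611080470.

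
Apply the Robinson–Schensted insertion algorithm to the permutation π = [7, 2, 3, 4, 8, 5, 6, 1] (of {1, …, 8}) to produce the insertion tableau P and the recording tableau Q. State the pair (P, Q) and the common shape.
P = [1, 3, 4, 5, 6] / [2, 8] / [7];  Q = [1, 3, 4, 5, 7] / [2, 6] / [8];  common shape = (5, 2, 1)

Row-insert the values π_1, π_2, … into P one at a time, bumping the leftmost entry strictly greater than the inserted value down to the next row. The recording tableau Q records, in position (i, j), the step at which that cell was added to P.
  Insert 7 (step 1): P = [7];  Q = [1]
  Insert 2 (step 2): P = [2] / [7];  Q = [1] / [2]
  Insert 3 (step 3): P = [2, 3] / [7];  Q = [1, 3] / [2]
  Insert 4 (step 4): P = [2, 3, 4] / [7];  Q = [1, 3, 4] / [2]
  Insert 8 (step 5): P = [2, 3, 4, 8] / [7];  Q = [1, 3, 4, 5] / [2]
  Insert 5 (step 6): P = [2, 3, 4, 5] / [7, 8];  Q = [1, 3, 4, 5] / [2, 6]
  Insert 6 (step 7): P = [2, 3, 4, 5, 6] / [7, 8];  Q = [1, 3, 4, 5, 7] / [2, 6]
  Insert 1 (step 8): P = [1, 3, 4, 5, 6] / [2, 8] / [7];  Q = [1, 3, 4, 5, 7] / [2, 6] / [8]
Final shape: (5, 2, 1).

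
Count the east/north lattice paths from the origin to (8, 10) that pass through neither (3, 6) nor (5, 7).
Number of paths = 22374

Inclusion–exclusion. Total paths: C(18, 8) = 43758. Through P₁: C(9, 3)·C(9, 5) = 10584. Through P₂: C(12, 5)·C(6, 3) = 15840. Since P₁ is strictly southwest of P₂, a monotone path through both must visit P₁ then P₂; paths through both = C(9, 3)·C(3, 2)·C(6, 3) = 5040. Avoid both = 43758 − 10584 − 15840 + 5040 = 22374.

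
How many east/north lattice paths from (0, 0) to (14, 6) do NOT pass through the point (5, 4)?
Number of paths = 31830

Total paths from (0, 0) to (14, 6): C(20, 14) = 38760. Paths through (5, 4): (paths (0, 0) → (5, 4)) × (paths (5, 4) → (14, 6)) = C(9, 5) · C(11, 9) = 126 · 55 = 6930. Avoidance count = 38760 − 6930 = 31830.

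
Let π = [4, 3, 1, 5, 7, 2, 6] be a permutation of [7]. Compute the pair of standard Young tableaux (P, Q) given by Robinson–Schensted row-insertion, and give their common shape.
P = [1, 2, 6] / [3, 5, 7] / [4];  Q = [1, 4, 5] / [2, 6, 7] / [3];  common shape = (3, 3, 1)

Row-insert the values π_1, π_2, … into P one at a time, bumping the leftmost entry strictly greater than the inserted value down to the next row. The recording tableau Q records, in position (i, j), the step at which that cell was added to P.
  Insert 4 (step 1): P = [4];  Q = [1]
  Insert 3 (step 2): P = [3] / [4];  Q = [1] / [2]
  Insert 1 (step 3): P = [1] / [3] / [4];  Q = [1] / [2] / [3]
  Insert 5 (step 4): P = [1, 5] / [3] / [4];  Q = [1, 4] / [2] / [3]
  Insert 7 (step 5): P = [1, 5, 7] / [3] / [4];  Q = [1, 4, 5] / [2] / [3]
  Insert 2 (step 6): P = [1, 2, 7] / [3, 5] / [4];  Q = [1, 4, 5] / [2, 6] / [3]
  Insert 6 (step 7): P = [1, 2, 6] / [3, 5, 7] / [4];  Q = [1, 4, 5] / [2, 6, 7] / [3]
Final shape: (3, 3, 1).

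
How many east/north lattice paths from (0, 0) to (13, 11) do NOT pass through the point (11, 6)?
Number of paths = 2236248

Total paths from (0, 0) to (13, 11): C(24, 13) = 2496144. Paths through (11, 6): (paths (0, 0) → (11, 6)) × (paths (11, 6) → (13, 11)) = C(17, 11) · C(7, 2) = 12376 · 21 = 259896. Avoidance count = 2496144 − 259896 = 2236248.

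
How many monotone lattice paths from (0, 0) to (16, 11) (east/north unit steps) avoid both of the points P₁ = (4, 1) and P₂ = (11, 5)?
Number of paths = 8548949

Inclusion–exclusion. Total paths: C(27, 16) = 13037895. Through P₁: C(5, 4)·C(22, 12) = 3233230. Through P₂: C(16, 11)·C(11, 5) = 2018016. Since P₁ is strictly southwest of P₂, a monotone path through both must visit P₁ then P₂; paths through both = C(5, 4)·C(11, 7)·C(11, 5) = 762300. Avoid both = 13037895 − 3233230 − 2018016 + 762300 = 8548949.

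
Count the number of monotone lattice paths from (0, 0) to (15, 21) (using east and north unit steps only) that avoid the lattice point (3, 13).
Number of paths = 5497359360

Total paths from (0, 0) to (15, 21): C(36, 15) = 5567902560. Paths through (3, 13): (paths (0, 0) → (3, 13)) × (paths (3, 13) → (15, 21)) = C(16, 3) · C(20, 12) = 560 · 125970 = 70543200. Avoidance count = 5567902560 − 70543200 = 5497359360.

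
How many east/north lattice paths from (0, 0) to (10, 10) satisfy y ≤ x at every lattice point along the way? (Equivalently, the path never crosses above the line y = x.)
Number of paths = 16796

By the reflection principle (André's argument), the number of monotone paths to (10, 10) with n ≤ m that never go above y = x is C(20, 10) − C(20, 11) = 184756 − 167960 = 16796.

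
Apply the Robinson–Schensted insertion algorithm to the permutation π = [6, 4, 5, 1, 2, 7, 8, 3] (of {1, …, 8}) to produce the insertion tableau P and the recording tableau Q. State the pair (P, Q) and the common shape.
P = [1, 2, 3, 8] / [4, 5, 7] / [6];  Q = [1, 3, 6, 7] / [2, 5, 8] / [4];  common shape = (4, 3, 1)

Row-insert the values π_1, π_2, … into P one at a time, bumping the leftmost entry strictly greater than the inserted value down to the next row. The recording tableau Q records, in position (i, j), the step at which that cell was added to P.
  Insert 6 (step 1): P = [6];  Q = [1]
  Insert 4 (step 2): P = [4] / [6];  Q = [1] / [2]
  Insert 5 (step 3): P = [4, 5] / [6];  Q = [1, 3] / [2]
  Insert 1 (step 4): P = [1, 5] / [4] / [6];  Q = [1, 3] / [2] / [4]
  Insert 2 (step 5): P = [1, 2] / [4, 5] / [6];  Q = [1, 3] / [2, 5] / [4]
  Insert 7 (step 6): P = [1, 2, 7] / [4, 5] / [6];  Q = [1, 3, 6] / [2, 5] / [4]
  Insert 8 (step 7): P = [1, 2, 7, 8] / [4, 5] / [6];  Q = [1, 3, 6, 7] / [2, 5] / [4]
  Insert 3 (step 8): P = [1, 2, 3, 8] / [4, 5, 7] / [6];  Q = [1, 3, 6, 7] / [2, 5, 8] / [4]
Final shape: (4, 3, 1).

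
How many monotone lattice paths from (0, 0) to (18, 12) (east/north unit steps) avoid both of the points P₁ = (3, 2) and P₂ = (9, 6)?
Number of paths = 39266100

Inclusion–exclusion. Total paths: C(30, 18) = 86493225. Through P₁: C(5, 3)·C(25, 15) = 32687600. Through P₂: C(15, 9)·C(15, 9) = 25050025. Since P₁ is strictly southwest of P₂, a monotone path through both must visit P₁ then P₂; paths through both = C(5, 3)·C(10, 6)·C(15, 9) = 10510500. Avoid both = 86493225 − 32687600 − 25050025 + 10510500 = 39266100.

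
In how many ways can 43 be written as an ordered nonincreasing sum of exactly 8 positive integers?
p(43, 8 parts) = 5066

Partitions of n into exactly k parts are in bijection with partitions of n − k into at most k parts (subtract 1 from each part). So p(43, exactly 8) = p(35, parts ≤ 8). Computing via the recurrence p(m, j) = p(m, j−1) + p(m−j, j) gives 5066.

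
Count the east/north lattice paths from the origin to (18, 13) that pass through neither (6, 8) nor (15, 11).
Number of paths = 117015511

Inclusion–exclusion. Total paths: C(31, 18) = 206253075. Through P₁: C(14, 6)·C(17, 12) = 18582564. Through P₂: C(26, 15)·C(5, 3) = 77261600. Since P₁ is strictly southwest of P₂, a monotone path through both must visit P₁ then P₂; paths through both = C(14, 6)·C(12, 9)·C(5, 3) = 6606600. Avoid both = 206253075 − 18582564 − 77261600 + 6606600 = 117015511.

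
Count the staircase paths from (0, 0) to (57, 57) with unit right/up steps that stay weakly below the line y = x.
C_57 = 26700952856774851904245220912664

These NE paths below the diagonal are counted by the Catalan number C_n = (1/(n + 1)) · C(2n, n). For n = 57: C_57 = (1/58) · C(114, 57) = 1548655265692941410446222812934512/58 = 26700952856774851904245220912664.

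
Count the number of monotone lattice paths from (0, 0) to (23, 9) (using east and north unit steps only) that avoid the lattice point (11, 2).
Number of paths = 24118536

Total paths from (0, 0) to (23, 9): C(32, 23) = 28048800. Paths through (11, 2): (paths (0, 0) → (11, 2)) × (paths (11, 2) → (23, 9)) = C(13, 11) · C(19, 12) = 78 · 50388 = 3930264. Avoidance count = 28048800 − 3930264 = 24118536.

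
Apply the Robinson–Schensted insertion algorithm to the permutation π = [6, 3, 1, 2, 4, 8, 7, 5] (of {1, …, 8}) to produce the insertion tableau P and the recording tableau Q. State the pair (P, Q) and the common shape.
P = [1, 2, 4, 5] / [3, 7] / [6, 8];  Q = [1, 4, 5, 6] / [2, 7] / [3, 8];  common shape = (4, 2, 2)

Row-insert the values π_1, π_2, … into P one at a time, bumping the leftmost entry strictly greater than the inserted value down to the next row. The recording tableau Q records, in position (i, j), the step at which that cell was added to P.
  Insert 6 (step 1): P = [6];  Q = [1]
  Insert 3 (step 2): P = [3] / [6];  Q = [1] / [2]
  Insert 1 (step 3): P = [1] / [3] / [6];  Q = [1] / [2] / [3]
  Insert 2 (step 4): P = [1, 2] / [3] / [6];  Q = [1, 4] / [2] / [3]
  Insert 4 (step 5): P = [1, 2, 4] / [3] / [6];  Q = [1, 4, 5] / [2] / [3]
  Insert 8 (step 6): P = [1, 2, 4, 8] / [3] / [6];  Q = [1, 4, 5, 6] / [2] / [3]
  Insert 7 (step 7): P = [1, 2, 4, 7] / [3, 8] / [6];  Q = [1, 4, 5, 6] / [2, 7] / [3]
  Insert 5 (step 8): P = [1, 2, 4, 5] / [3, 7] / [6, 8];  Q = [1, 4, 5, 6] / [2, 7] / [3, 8]
Final shape: (4, 2, 2).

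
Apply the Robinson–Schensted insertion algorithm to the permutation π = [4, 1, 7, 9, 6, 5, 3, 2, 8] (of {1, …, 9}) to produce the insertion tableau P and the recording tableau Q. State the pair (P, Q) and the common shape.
P = [1, 2, 8] / [3, 5, 9] / [4] / [6] / [7];  Q = [1, 3, 4] / [2, 5, 9] / [6] / [7] / [8];  common shape = (3, 3, 1, 1, 1)

Row-insert the values π_1, π_2, … into P one at a time, bumping the leftmost entry strictly greater than the inserted value down to the next row. The recording tableau Q records, in position (i, j), the step at which that cell was added to P.
  Insert 4 (step 1): P = [4];  Q = [1]
  Insert 1 (step 2): P = [1] / [4];  Q = [1] / [2]
  Insert 7 (step 3): P = [1, 7] / [4];  Q = [1, 3] / [2]
  Insert 9 (step 4): P = [1, 7, 9] / [4];  Q = [1, 3, 4] / [2]
  Insert 6 (step 5): P = [1, 6, 9] / [4, 7];  Q = [1, 3, 4] / [2, 5]
  Insert 5 (step 6): P = [1, 5, 9] / [4, 6] / [7];  Q = [1, 3, 4] / [2, 5] / [6]
  Insert 3 (step 7): P = [1, 3, 9] / [4, 5] / [6] / [7];  Q = [1, 3, 4] / [2, 5] / [6] / [7]
  Insert 2 (step 8): P = [1, 2, 9] / [3, 5] / [4] / [6] / [7];  Q = [1, 3, 4] / [2, 5] / [6] / [7] / [8]
  Insert 8 (step 9): P = [1, 2, 8] / [3, 5, 9] / [4] / [6] / [7];  Q = [1, 3, 4] / [2, 5, 9] / [6] / [7] / [8]
Final shape: (3, 3, 1, 1, 1).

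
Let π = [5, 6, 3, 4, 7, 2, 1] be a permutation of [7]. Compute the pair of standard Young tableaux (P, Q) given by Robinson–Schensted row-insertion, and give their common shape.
P = [1, 4, 7] / [2, 6] / [3] / [5];  Q = [1, 2, 5] / [3, 4] / [6] / [7];  common shape = (3, 2, 1, 1)

Row-insert the values π_1, π_2, … into P one at a time, bumping the leftmost entry strictly greater than the inserted value down to the next row. The recording tableau Q records, in position (i, j), the step at which that cell was added to P.
  Insert 5 (step 1): P = [5];  Q = [1]
  Insert 6 (step 2): P = [5, 6];  Q = [1, 2]
  Insert 3 (step 3): P = [3, 6] / [5];  Q = [1, 2] / [3]
  Insert 4 (step 4): P = [3, 4] / [5, 6];  Q = [1, 2] / [3, 4]
  Insert 7 (step 5): P = [3, 4, 7] / [5, 6];  Q = [1, 2, 5] / [3, 4]
  Insert 2 (step 6): P = [2, 4, 7] / [3, 6] / [5];  Q = [1, 2, 5] / [3, 4] / [6]
  Insert 1 (step 7): P = [1, 4, 7] / [2, 6] / [3] / [5];  Q = [1, 2, 5] / [3, 4] / [6] / [7]
Final shape: (3, 2, 1, 1).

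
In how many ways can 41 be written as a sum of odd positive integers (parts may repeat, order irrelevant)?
p_odd(41) = 1260

Enumerate partitions using only odd parts via the recurrence o(n, m) = o(n, m−2) + o(n−m, m) over odd m, starting from the largest odd part ≤ n. This gives p_odd(41) = 1260. (Euler's theorem: equals the count of distinct-part partitions.)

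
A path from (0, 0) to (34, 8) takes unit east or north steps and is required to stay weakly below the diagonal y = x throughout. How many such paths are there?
Number of paths = 91051857

By the reflection principle (André's argument), the number of monotone paths to (34, 8) with n ≤ m that never go above y = x is C(42, 34) − C(42, 35) = 118030185 − 26978328 = 91051857.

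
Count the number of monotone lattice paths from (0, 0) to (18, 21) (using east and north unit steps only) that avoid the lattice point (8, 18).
Number of paths = 61912333340

Total paths from (0, 0) to (18, 21): C(39, 18) = 62359143990. Paths through (8, 18): (paths (0, 0) → (8, 18)) × (paths (8, 18) → (18, 21)) = C(26, 8) · C(13, 10) = 1562275 · 286 = 446810650. Avoidance count = 62359143990 − 446810650 = 61912333340.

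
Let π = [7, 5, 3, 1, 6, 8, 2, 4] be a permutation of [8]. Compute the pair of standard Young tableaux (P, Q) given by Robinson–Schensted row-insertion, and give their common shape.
P = [1, 2, 4] / [3, 6, 8] / [5] / [7];  Q = [1, 5, 6] / [2, 7, 8] / [3] / [4];  common shape = (3, 3, 1, 1)

Row-insert the values π_1, π_2, … into P one at a time, bumping the leftmost entry strictly greater than the inserted value down to the next row. The recording tableau Q records, in position (i, j), the step at which that cell was added to P.
  Insert 7 (step 1): P = [7];  Q = [1]
  Insert 5 (step 2): P = [5] / [7];  Q = [1] / [2]
  Insert 3 (step 3): P = [3] / [5] / [7];  Q = [1] / [2] / [3]
  Insert 1 (step 4): P = [1] / [3] / [5] / [7];  Q = [1] / [2] / [3] / [4]
  Insert 6 (step 5): P = [1, 6] / [3] / [5] / [7];  Q = [1, 5] / [2] / [3] / [4]
  Insert 8 (step 6): P = [1, 6, 8] / [3] / [5] / [7];  Q = [1, 5, 6] / [2] / [3] / [4]
  Insert 2 (step 7): P = [1, 2, 8] / [3, 6] / [5] / [7];  Q = [1, 5, 6] / [2, 7] / [3] / [4]
  Insert 4 (step 8): P = [1, 2, 4] / [3, 6, 8] / [5] / [7];  Q = [1, 5, 6] / [2, 7, 8] / [3] / [4]
Final shape: (3, 3, 1, 1).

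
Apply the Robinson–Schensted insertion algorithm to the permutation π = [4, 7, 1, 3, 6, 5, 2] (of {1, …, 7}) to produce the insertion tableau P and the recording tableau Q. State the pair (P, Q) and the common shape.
P = [1, 2, 5] / [3, 6] / [4] / [7];  Q = [1, 2, 5] / [3, 4] / [6] / [7];  common shape = (3, 2, 1, 1)

Row-insert the values π_1, π_2, … into P one at a time, bumping the leftmost entry strictly greater than the inserted value down to the next row. The recording tableau Q records, in position (i, j), the step at which that cell was added to P.
  Insert 4 (step 1): P = [4];  Q = [1]
  Insert 7 (step 2): P = [4, 7];  Q = [1, 2]
  Insert 1 (step 3): P = [1, 7] / [4];  Q = [1, 2] / [3]
  Insert 3 (step 4): P = [1, 3] / [4, 7];  Q = [1, 2] / [3, 4]
  Insert 6 (step 5): P = [1, 3, 6] / [4, 7];  Q = [1, 2, 5] / [3, 4]
  Insert 5 (step 6): P = [1, 3, 5] / [4, 6] / [7];  Q = [1, 2, 5] / [3, 4] / [6]
  Insert 2 (step 7): P = [1, 2, 5] / [3, 6] / [4] / [7];  Q = [1, 2, 5] / [3, 4] / [6] / [7]
Final shape: (3, 2, 1, 1).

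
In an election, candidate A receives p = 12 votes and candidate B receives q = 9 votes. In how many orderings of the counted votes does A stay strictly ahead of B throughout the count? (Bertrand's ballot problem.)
Strict-lead orderings = 41990

Total orderings of the 21 votes with 12 for A: C(21, 12) = 293930. By the Bertrand ballot formula (Cycle Lemma / reflection principle), the number of orderings in which A is strictly ahead of B throughout is (p − q)/(p + q) · C(p + q, p) = (12 − 9)/(12 + 9) · 293930 = 41990.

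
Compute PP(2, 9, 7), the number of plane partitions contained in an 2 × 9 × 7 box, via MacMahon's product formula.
PP(2, 9, 7) = 27810640

Evaluate the triple product over i = 1..2, j = 1..9, k = 1..7. The factors are (2/1) · (3/2) · (4/3) · (5/4) · (6/5) · (7/6) · (8/7) · (3/2) · … (126 factors total). The numerators and denominators telescope so the product is an integer; carrying out the multiplication exactly gives PP(2, 9, 7) = 27810640.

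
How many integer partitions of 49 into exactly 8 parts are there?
p(49, 8 parts) = 11018

Partitions of n into exactly k parts are in bijection with partitions of n − k into at most k parts (subtract 1 from each part). So p(49, exactly 8) = p(41, parts ≤ 8). Computing via the recurrence p(m, j) = p(m, j−1) + p(m−j, j) gives 11018.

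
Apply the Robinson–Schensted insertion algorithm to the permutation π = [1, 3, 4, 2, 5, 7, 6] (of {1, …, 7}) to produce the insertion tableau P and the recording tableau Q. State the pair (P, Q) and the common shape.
P = [1, 2, 4, 5, 6] / [3, 7];  Q = [1, 2, 3, 5, 6] / [4, 7];  common shape = (5, 2)

Row-insert the values π_1, π_2, … into P one at a time, bumping the leftmost entry strictly greater than the inserted value down to the next row. The recording tableau Q records, in position (i, j), the step at which that cell was added to P.
  Insert 1 (step 1): P = [1];  Q = [1]
  Insert 3 (step 2): P = [1, 3];  Q = [1, 2]
  Insert 4 (step 3): P = [1, 3, 4];  Q = [1, 2, 3]
  Insert 2 (step 4): P = [1, 2, 4] / [3];  Q = [1, 2, 3] / [4]
  Insert 5 (step 5): P = [1, 2, 4, 5] / [3];  Q = [1, 2, 3, 5] / [4]
  Insert 7 (step 6): P = [1, 2, 4, 5, 7] / [3];  Q = [1, 2, 3, 5, 6] / [4]
  Insert 6 (step 7): P = [1, 2, 4, 5, 6] / [3, 7];  Q = [1, 2, 3, 5, 6] / [4, 7]
Final shape: (5, 2).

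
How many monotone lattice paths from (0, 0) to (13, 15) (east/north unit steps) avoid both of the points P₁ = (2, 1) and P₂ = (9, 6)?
Number of paths = 22190225

Inclusion–exclusion. Total paths: C(28, 13) = 37442160. Through P₁: C(3, 2)·C(25, 11) = 13372200. Through P₂: C(15, 9)·C(13, 4) = 3578575. Since P₁ is strictly southwest of P₂, a monotone path through both must visit P₁ then P₂; paths through both = C(3, 2)·C(12, 7)·C(13, 4) = 1698840. Avoid both = 37442160 − 13372200 − 3578575 + 1698840 = 22190225.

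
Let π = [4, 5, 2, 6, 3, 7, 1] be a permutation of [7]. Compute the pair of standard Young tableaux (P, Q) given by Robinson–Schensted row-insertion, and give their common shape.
P = [1, 3, 6, 7] / [2, 5] / [4];  Q = [1, 2, 4, 6] / [3, 5] / [7];  common shape = (4, 2, 1)

Row-insert the values π_1, π_2, … into P one at a time, bumping the leftmost entry strictly greater than the inserted value down to the next row. The recording tableau Q records, in position (i, j), the step at which that cell was added to P.
  Insert 4 (step 1): P = [4];  Q = [1]
  Insert 5 (step 2): P = [4, 5];  Q = [1, 2]
  Insert 2 (step 3): P = [2, 5] / [4];  Q = [1, 2] / [3]
  Insert 6 (step 4): P = [2, 5, 6] / [4];  Q = [1, 2, 4] / [3]
  Insert 3 (step 5): P = [2, 3, 6] / [4, 5];  Q = [1, 2, 4] / [3, 5]
  Insert 7 (step 6): P = [2, 3, 6, 7] / [4, 5];  Q = [1, 2, 4, 6] / [3, 5]
  Insert 1 (step 7): P = [1, 3, 6, 7] / [2, 5] / [4];  Q = [1, 2, 4, 6] / [3, 5] / [7]
Final shape: (4, 2, 1).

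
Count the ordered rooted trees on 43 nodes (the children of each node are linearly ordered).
C_42 = 39044429911904443959240

These ordered rooted trees are counted by the Catalan number C_n = (1/(n + 1)) · C(2n, n). For n = 42: C_42 = (1/43) · C(84, 42) = 1678910486211891090247320/43 = 39044429911904443959240.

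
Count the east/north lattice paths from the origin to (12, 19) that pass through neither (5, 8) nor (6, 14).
Number of paths = 86418075

Inclusion–exclusion. Total paths: C(31, 12) = 141120525. Through P₁: C(13, 5)·C(18, 7) = 40957488. Through P₂: C(20, 6)·C(11, 6) = 17907120. Since P₁ is strictly southwest of P₂, a monotone path through both must visit P₁ then P₂; paths through both = C(13, 5)·C(7, 1)·C(11, 6) = 4162158. Avoid both = 141120525 − 40957488 − 17907120 + 4162158 = 86418075.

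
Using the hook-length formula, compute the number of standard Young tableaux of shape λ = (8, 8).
# SYT of shape (8, 8) = 1430

Hook-length formula: f^λ = n! / Π hook(c), product over all cells c of the Young diagram. For λ = (8, 8), n = 16 boxes. Hook lengths by row (left-to-right, top-to-bottom): [9, 8, 7, 6, 5, 4, 3, 2]; [8, 7, 6, 5, 4, 3, 2, 1]. Product of hooks = 14631321600. So f^λ = 16! / 14631321600 = 20922789888000 / 14631321600 = 1430.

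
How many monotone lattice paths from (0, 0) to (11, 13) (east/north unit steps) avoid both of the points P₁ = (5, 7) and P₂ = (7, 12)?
Number of paths = 1595556

Inclusion–exclusion. Total paths: C(24, 11) = 2496144. Through P₁: C(12, 5)·C(12, 6) = 731808. Through P₂: C(19, 7)·C(5, 4) = 251940. Since P₁ is strictly southwest of P₂, a monotone path through both must visit P₁ then P₂; paths through both = C(12, 5)·C(7, 2)·C(5, 4) = 83160. Avoid both = 2496144 − 731808 − 251940 + 83160 = 1595556.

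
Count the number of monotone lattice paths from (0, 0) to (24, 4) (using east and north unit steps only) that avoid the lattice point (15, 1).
Number of paths = 16955

Total paths from (0, 0) to (24, 4): C(28, 24) = 20475. Paths through (15, 1): (paths (0, 0) → (15, 1)) × (paths (15, 1) → (24, 4)) = C(16, 15) · C(12, 9) = 16 · 220 = 3520. Avoidance count = 20475 − 3520 = 16955.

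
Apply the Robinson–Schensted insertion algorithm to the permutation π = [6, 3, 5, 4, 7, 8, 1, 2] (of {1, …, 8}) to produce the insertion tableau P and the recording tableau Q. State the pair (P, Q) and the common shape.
P = [1, 2, 7, 8] / [3, 4] / [5] / [6];  Q = [1, 3, 5, 6] / [2, 8] / [4] / [7];  common shape = (4, 2, 1, 1)

Row-insert the values π_1, π_2, … into P one at a time, bumping the leftmost entry strictly greater than the inserted value down to the next row. The recording tableau Q records, in position (i, j), the step at which that cell was added to P.
  Insert 6 (step 1): P = [6];  Q = [1]
  Insert 3 (step 2): P = [3] / [6];  Q = [1] / [2]
  Insert 5 (step 3): P = [3, 5] / [6];  Q = [1, 3] / [2]
  Insert 4 (step 4): P = [3, 4] / [5] / [6];  Q = [1, 3] / [2] / [4]
  Insert 7 (step 5): P = [3, 4, 7] / [5] / [6];  Q = [1, 3, 5] / [2] / [4]
  Insert 8 (step 6): P = [3, 4, 7, 8] / [5] / [6];  Q = [1, 3, 5, 6] / [2] / [4]
  Insert 1 (step 7): P = [1, 4, 7, 8] / [3] / [5] / [6];  Q = [1, 3, 5, 6] / [2] / [4] / [7]
  Insert 2 (step 8): P = [1, 2, 7, 8] / [3, 4] / [5] / [6];  Q = [1, 3, 5, 6] / [2, 8] / [4] / [7]
Final shape: (4, 2, 1, 1).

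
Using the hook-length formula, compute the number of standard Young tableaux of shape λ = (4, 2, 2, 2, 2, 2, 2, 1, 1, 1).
# SYT of shape (4, 2, 2, 2, 2, 2, 2, 1, 1, 1) = 795872

Hook-length formula: f^λ = n! / Π hook(c), product over all cells c of the Young diagram. For λ = (4, 2, 2, 2, 2, 2, 2, 1, 1, 1), n = 19 boxes. Hook lengths by row (left-to-right, top-to-bottom): [13, 9, 2, 1]; [10, 6]; [9, 5]; [8, 4]; [7, 3]; [6, 2]; [5, 1]; [3]; [2]; [1]. Product of hooks = 152845056000. So f^λ = 19! / 152845056000 = 121645100408832000 / 152845056000 = 795872.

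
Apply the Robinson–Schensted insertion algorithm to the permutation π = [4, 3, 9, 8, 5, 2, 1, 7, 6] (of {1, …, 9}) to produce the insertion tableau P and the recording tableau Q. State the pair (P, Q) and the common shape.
P = [1, 5, 6] / [2, 7] / [3, 8] / [4] / [9];  Q = [1, 3, 8] / [2, 4] / [5, 9] / [6] / [7];  common shape = (3, 2, 2, 1, 1)

Row-insert the values π_1, π_2, … into P one at a time, bumping the leftmost entry strictly greater than the inserted value down to the next row. The recording tableau Q records, in position (i, j), the step at which that cell was added to P.
  Insert 4 (step 1): P = [4];  Q = [1]
  Insert 3 (step 2): P = [3] / [4];  Q = [1] / [2]
  Insert 9 (step 3): P = [3, 9] / [4];  Q = [1, 3] / [2]
  Insert 8 (step 4): P = [3, 8] / [4, 9];  Q = [1, 3] / [2, 4]
  Insert 5 (step 5): P = [3, 5] / [4, 8] / [9];  Q = [1, 3] / [2, 4] / [5]
  Insert 2 (step 6): P = [2, 5] / [3, 8] / [4] / [9];  Q = [1, 3] / [2, 4] / [5] / [6]
  Insert 1 (step 7): P = [1, 5] / [2, 8] / [3] / [4] / [9];  Q = [1, 3] / [2, 4] / [5] / [6] / [7]
  Insert 7 (step 8): P = [1, 5, 7] / [2, 8] / [3] / [4] / [9];  Q = [1, 3, 8] / [2, 4] / [5] / [6] / [7]
  Insert 6 (step 9): P = [1, 5, 6] / [2, 7] / [3, 8] / [4] / [9];  Q = [1, 3, 8] / [2, 4] / [5, 9] / [6] / [7]
Final shape: (3, 2, 2, 1, 1).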